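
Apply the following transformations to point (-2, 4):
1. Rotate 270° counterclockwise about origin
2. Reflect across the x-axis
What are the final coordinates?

Step 1: Rotate 270° → (4, 2)
Step 2: Reflect across x-axis → (4, -2)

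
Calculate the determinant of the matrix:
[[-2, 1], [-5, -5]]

For a 2×2 matrix [[a, b], [c, d]], det = ad - bc
det = (-2)(-5) - (1)(-5) = 10 - -5 = 15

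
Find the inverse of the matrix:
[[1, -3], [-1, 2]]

For [[a,b],[c,d]], inverse = (1/det)·[[d,-b],[-c,a]]
det = (1)(2) - (-3)(-1) = 2 - 3 = -1
Inverse = (1/-1)·[[2, 3], [1, 1]]
= [[-2, -3], [-1, -1]]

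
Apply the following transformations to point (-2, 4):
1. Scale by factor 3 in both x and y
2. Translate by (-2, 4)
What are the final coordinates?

Step 1: Scale (-2, 4) by 3 → (-6, 12)
Step 2: Translate by (-2, 4) → (-8, 16)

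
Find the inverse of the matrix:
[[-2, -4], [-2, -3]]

For [[a,b],[c,d]], inverse = (1/det)·[[d,-b],[-c,a]]
det = (-2)(-3) - (-4)(-2) = 6 - 8 = -2
Inverse = (1/-2)·[[-3, 4], [2, -2]]
= [[3/2, -2], [-1, 1]]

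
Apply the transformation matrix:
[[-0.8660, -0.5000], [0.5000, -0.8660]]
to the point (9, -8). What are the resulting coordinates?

Matrix multiplication:
[[-0.8660, -0.5000], [0.5000, -0.8660]] × [9, -8]ᵀ
= [(-0.8660)(9) + (-0.5000)(-8), (0.5000)(9) + (-0.8660)(-8)]ᵀ
= [-3.7940, 11.4280]ᵀ
Result: (-3.7940, 11.4280)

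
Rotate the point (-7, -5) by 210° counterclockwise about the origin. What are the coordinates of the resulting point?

Rotation matrix for 210°: [[cos 210°, -sin 210°], [sin 210°, cos 210°]] ≈ [[-0.866025, 0.500000], [-0.500000, -0.866025]]
[[-0.866025, 0.500000], [-0.500000, -0.866025]] × [-7, -5]ᵀ ≈ [3.5622, 7.8301]ᵀ
Result: (3.5622, 7.8301)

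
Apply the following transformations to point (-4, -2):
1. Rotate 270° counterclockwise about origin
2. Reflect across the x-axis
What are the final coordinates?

Step 1: Rotate 270° → (-2, 4)
Step 2: Reflect across x-axis → (-2, -4)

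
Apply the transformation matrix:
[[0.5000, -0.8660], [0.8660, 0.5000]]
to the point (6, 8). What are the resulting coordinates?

Matrix multiplication:
[[0.5000, -0.8660], [0.8660, 0.5000]] × [6, 8]ᵀ
= [(0.5000)(6) + (-0.8660)(8), (0.8660)(6) + (0.5000)(8)]ᵀ
= [-3.9280, 9.1960]ᵀ
Result: (-3.9280, 9.1960)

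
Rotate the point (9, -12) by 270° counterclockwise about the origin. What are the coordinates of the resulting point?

Rotation matrix for 270°: [[cos 270°, -sin 270°], [sin 270°, cos 270°]] = [[0, 1], [-1, 0]]
[[0, 1], [-1, 0]] × [9, -12]ᵀ = [-12, -9]ᵀ
Result: (-12, -9)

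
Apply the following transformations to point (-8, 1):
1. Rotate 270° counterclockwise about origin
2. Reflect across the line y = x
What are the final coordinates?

Step 1: Rotate 270° → (1, 8)
Step 2: Reflect across line y = x → (8, 1)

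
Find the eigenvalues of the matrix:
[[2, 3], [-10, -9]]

Characteristic equation: det(A - λI) = 0
λ² - (trace)λ + (det) = 0
trace = 2 + -9 = -7, det = (2)(-9) - (3)(-10) = 12
λ² - (-7)λ + (12) = 0
λ = (-7 ± √((-7)² - 4·(12))) / 2 = (-7 ± √1) / 2
Solving: λ = -4, -3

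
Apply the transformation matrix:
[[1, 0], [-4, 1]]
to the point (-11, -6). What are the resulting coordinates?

Matrix multiplication:
[[1, 0], [-4, 1]] × [-11, -6]ᵀ
= [(1)(-11) + (0)(-6), (-4)(-11) + (1)(-6)]ᵀ
= [-11, 38]ᵀ
Result: (-11, 38)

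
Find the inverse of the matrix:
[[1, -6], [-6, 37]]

For [[a,b],[c,d]], inverse = (1/det)·[[d,-b],[-c,a]]
det = (1)(37) - (-6)(-6) = 37 - 36 = 1
Inverse = [[37, 6], [6, 1]]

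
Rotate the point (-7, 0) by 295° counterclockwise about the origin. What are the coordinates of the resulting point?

Rotation matrix for 295°: [[cos 295°, -sin 295°], [sin 295°, cos 295°]] ≈ [[0.422618, 0.906308], [-0.906308, 0.422618]]
[[0.422618, 0.906308], [-0.906308, 0.422618]] × [-7, 0]ᵀ ≈ [-2.9583, 6.3442]ᵀ
Result: (-2.9583, 6.3442)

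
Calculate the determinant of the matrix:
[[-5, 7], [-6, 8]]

For a 2×2 matrix [[a, b], [c, d]], det = ad - bc
det = (-5)(8) - (7)(-6) = -40 - -42 = 2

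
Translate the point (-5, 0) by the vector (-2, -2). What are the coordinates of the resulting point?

Translation by (-2, -2) (homogeneous matrix [[1, 0, -2], [0, 1, -2], [0, 0, 1]]):
x' = -5 + -2 = -7
y' = 0 + -2 = -2
Result: (-7, -2)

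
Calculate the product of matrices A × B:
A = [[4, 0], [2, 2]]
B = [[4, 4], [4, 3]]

Matrix multiplication:
C[0][0] = 4×4 + 0×4 = 16
C[0][1] = 4×4 + 0×3 = 16
C[1][0] = 2×4 + 2×4 = 16
C[1][1] = 2×4 + 2×3 = 14
Result: [[16, 16], [16, 14]]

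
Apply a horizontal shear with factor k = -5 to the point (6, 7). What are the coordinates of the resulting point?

Shear matrix for horizontal shear with factor k = -5:
[[1, -5], [0, 1]]
Result: (6, 7) → (-29, 7)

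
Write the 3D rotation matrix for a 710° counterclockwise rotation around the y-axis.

Rotation matrix for counterclockwise 710° around y-axis:
cos(710°) = 0.9848, sin(710°) = -0.1736
Result: [[0.9848, 0, -0.1736], [0, 1, 0], [0.1736, 0, 0.9848]]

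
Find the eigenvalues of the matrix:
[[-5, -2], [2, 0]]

Characteristic equation: det(A - λI) = 0
λ² - (trace)λ + (det) = 0
trace = -5 + 0 = -5, det = (-5)(0) - (-2)(2) = 4
λ² - (-5)λ + (4) = 0
λ = (-5 ± √((-5)² - 4·(4))) / 2 = (-5 ± √9) / 2
Solving: λ = -4, -1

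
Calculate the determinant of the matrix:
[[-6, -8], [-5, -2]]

For a 2×2 matrix [[a, b], [c, d]], det = ad - bc
det = (-6)(-2) - (-8)(-5) = 12 - 40 = -28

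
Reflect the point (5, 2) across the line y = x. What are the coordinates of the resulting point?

Reflection across line y = x: (5, 2) → (2, 5)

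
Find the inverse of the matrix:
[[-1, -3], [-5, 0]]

For [[a,b],[c,d]], inverse = (1/det)·[[d,-b],[-c,a]]
det = (-1)(0) - (-3)(-5) = 0 - 15 = -15
Inverse = (1/-15)·[[0, 3], [5, -1]]
= [[0, -1/5], [-1/3, 1/15]]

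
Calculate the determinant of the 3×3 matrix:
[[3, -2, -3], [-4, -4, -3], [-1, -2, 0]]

Expansion along first row:
det = 3·det([[-4,-3],[-2,0]]) - -2·det([[-4,-3],[-1,0]]) + -3·det([[-4,-4],[-1,-2]])
    = 3·(-4·0 - -3·-2) - -2·(-4·0 - -3·-1) + -3·(-4·-2 - -4·-1)
    = 3·-6 - -2·-3 + -3·4
    = -18 + -6 + -12 = -36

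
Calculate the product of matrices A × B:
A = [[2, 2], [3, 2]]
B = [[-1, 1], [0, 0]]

Matrix multiplication:
C[0][0] = 2×-1 + 2×0 = -2
C[0][1] = 2×1 + 2×0 = 2
C[1][0] = 3×-1 + 2×0 = -3
C[1][1] = 3×1 + 2×0 = 3
Result: [[-2, 2], [-3, 3]]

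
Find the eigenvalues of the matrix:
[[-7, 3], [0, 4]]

Characteristic equation: det(A - λI) = 0
λ² - (trace)λ + (det) = 0
trace = -7 + 4 = -3, det = (-7)(4) - (3)(0) = -28
λ² - (-3)λ + (-28) = 0
λ = (-3 ± √((-3)² - 4·(-28))) / 2 = (-3 ± √121) / 2
Solving: λ = -7, 4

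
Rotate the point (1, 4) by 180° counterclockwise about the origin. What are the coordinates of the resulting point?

Rotation matrix for 180°: [[cos 180°, -sin 180°], [sin 180°, cos 180°]] = [[-1, 0], [0, -1]]
[[-1, 0], [0, -1]] × [1, 4]ᵀ = [-1, -4]ᵀ
Result: (-1, -4)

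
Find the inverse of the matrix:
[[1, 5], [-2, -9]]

For [[a,b],[c,d]], inverse = (1/det)·[[d,-b],[-c,a]]
det = (1)(-9) - (5)(-2) = -9 - -10 = 1
Inverse = [[-9, -5], [2, 1]]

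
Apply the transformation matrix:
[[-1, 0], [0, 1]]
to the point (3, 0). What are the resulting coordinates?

Matrix multiplication:
[[-1, 0], [0, 1]] × [3, 0]ᵀ
= [(-1)(3) + (0)(0), (0)(3) + (1)(0)]ᵀ
= [-3, 0]ᵀ
Result: (-3, 0)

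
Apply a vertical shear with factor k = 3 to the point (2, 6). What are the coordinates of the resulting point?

Shear matrix for vertical shear with factor k = 3:
[[1, 0], [3, 1]]
Result: (2, 6) → (2, 12)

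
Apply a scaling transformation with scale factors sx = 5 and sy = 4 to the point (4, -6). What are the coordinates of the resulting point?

Scaling matrix:
[[5, 0], [0, 4]]
Result: (4 × 5, -6 × 4) = (20, -24)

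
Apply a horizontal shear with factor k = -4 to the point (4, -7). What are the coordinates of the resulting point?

Shear matrix for horizontal shear with factor k = -4:
[[1, -4], [0, 1]]
Result: (4, -7) → (32, -7)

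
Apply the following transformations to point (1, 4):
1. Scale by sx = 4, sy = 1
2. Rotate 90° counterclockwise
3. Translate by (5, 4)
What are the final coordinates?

Step 1: Scale → (4, 4)
Step 2: Rotate 90° → (-4, 4)
Step 3: Translate → (1, 8)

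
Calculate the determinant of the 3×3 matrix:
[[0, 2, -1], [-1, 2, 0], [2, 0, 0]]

Expansion along first row:
det = 0·det([[2,0],[0,0]]) - 2·det([[-1,0],[2,0]]) + -1·det([[-1,2],[2,0]])
    = 0·(2·0 - 0·0) - 2·(-1·0 - 0·2) + -1·(-1·0 - 2·2)
    = 0·0 - 2·0 + -1·-4
    = 0 + 0 + 4 = 4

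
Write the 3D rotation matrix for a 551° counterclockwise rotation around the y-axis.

Rotation matrix for counterclockwise 551° around y-axis:
cos(551°) = -0.9816, sin(551°) = -0.1908
Result: [[-0.9816, 0, -0.1908], [0, 1, 0], [0.1908, 0, -0.9816]]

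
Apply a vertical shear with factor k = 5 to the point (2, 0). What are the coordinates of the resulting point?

Shear matrix for vertical shear with factor k = 5:
[[1, 0], [5, 1]]
Result: (2, 0) → (2, 10)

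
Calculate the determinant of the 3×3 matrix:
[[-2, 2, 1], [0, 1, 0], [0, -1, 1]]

Expansion along first row:
det = -2·det([[1,0],[-1,1]]) - 2·det([[0,0],[0,1]]) + 1·det([[0,1],[0,-1]])
    = -2·(1·1 - 0·-1) - 2·(0·1 - 0·0) + 1·(0·-1 - 1·0)
    = -2·1 - 2·0 + 1·0
    = -2 + 0 + 0 = -2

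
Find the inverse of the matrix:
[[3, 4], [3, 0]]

For [[a,b],[c,d]], inverse = (1/det)·[[d,-b],[-c,a]]
det = (3)(0) - (4)(3) = 0 - 12 = -12
Inverse = (1/-12)·[[0, -4], [-3, 3]]
= [[0, 1/3], [1/4, -1/4]]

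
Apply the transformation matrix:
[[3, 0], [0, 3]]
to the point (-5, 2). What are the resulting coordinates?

Matrix multiplication:
[[3, 0], [0, 3]] × [-5, 2]ᵀ
= [(3)(-5) + (0)(2), (0)(-5) + (3)(2)]ᵀ
= [-15, 6]ᵀ
Result: (-15, 6)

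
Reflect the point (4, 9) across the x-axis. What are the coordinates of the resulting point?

Reflection across x-axis: (4, 9) → (4, -9)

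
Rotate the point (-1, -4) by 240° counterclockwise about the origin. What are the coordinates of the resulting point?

Rotation matrix for 240°: [[cos 240°, -sin 240°], [sin 240°, cos 240°]] ≈ [[-0.500000, 0.866025], [-0.866025, -0.500000]]
[[-0.500000, 0.866025], [-0.866025, -0.500000]] × [-1, -4]ᵀ ≈ [-2.9641, 2.8660]ᵀ
Result: (-2.9641, 2.8660)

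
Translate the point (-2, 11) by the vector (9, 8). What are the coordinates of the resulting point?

Translation by (9, 8) (homogeneous matrix [[1, 0, 9], [0, 1, 8], [0, 0, 1]]):
x' = -2 + 9 = 7
y' = 11 + 8 = 19
Result: (7, 19)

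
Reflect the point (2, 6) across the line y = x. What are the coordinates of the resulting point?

Reflection across line y = x: (2, 6) → (6, 2)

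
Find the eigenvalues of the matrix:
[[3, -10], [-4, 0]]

Characteristic equation: det(A - λI) = 0
λ² - (trace)λ + (det) = 0
trace = 3 + 0 = 3, det = (3)(0) - (-10)(-4) = -40
λ² - (3)λ + (-40) = 0
λ = (3 ± √((3)² - 4·(-40))) / 2 = (3 ± √169) / 2
Solving: λ = -5, 8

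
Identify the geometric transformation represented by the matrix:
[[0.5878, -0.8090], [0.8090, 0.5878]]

This matrix represents: rotation by 54° counterclockwise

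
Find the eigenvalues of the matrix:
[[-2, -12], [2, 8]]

Characteristic equation: det(A - λI) = 0
λ² - (trace)λ + (det) = 0
trace = -2 + 8 = 6, det = (-2)(8) - (-12)(2) = 8
λ² - (6)λ + (8) = 0
λ = (6 ± √((6)² - 4·(8))) / 2 = (6 ± √4) / 2
Solving: λ = 2, 4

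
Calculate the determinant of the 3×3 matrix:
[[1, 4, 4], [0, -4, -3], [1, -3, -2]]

Expansion along first row:
det = 1·det([[-4,-3],[-3,-2]]) - 4·det([[0,-3],[1,-2]]) + 4·det([[0,-4],[1,-3]])
    = 1·(-4·-2 - -3·-3) - 4·(0·-2 - -3·1) + 4·(0·-3 - -4·1)
    = 1·-1 - 4·3 + 4·4
    = -1 + -12 + 16 = 3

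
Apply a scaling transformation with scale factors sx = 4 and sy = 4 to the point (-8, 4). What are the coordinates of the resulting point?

Scaling matrix:
[[4, 0], [0, 4]]
Result: (-8 × 4, 4 × 4) = (-32, 16)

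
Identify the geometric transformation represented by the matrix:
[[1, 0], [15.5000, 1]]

This matrix represents: vertical shear with factor 15.5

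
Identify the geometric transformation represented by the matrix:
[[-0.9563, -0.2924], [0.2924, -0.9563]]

This matrix represents: rotation by 163° counterclockwise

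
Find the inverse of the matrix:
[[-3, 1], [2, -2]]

For [[a,b],[c,d]], inverse = (1/det)·[[d,-b],[-c,a]]
det = (-3)(-2) - (1)(2) = 6 - 2 = 4
Inverse = (1/4)·[[-2, -1], [-2, -3]]
= [[-1/2, -1/4], [-1/2, -3/4]]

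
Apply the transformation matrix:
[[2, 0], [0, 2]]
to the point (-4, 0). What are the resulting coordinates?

Matrix multiplication:
[[2, 0], [0, 2]] × [-4, 0]ᵀ
= [(2)(-4) + (0)(0), (0)(-4) + (2)(0)]ᵀ
= [-8, 0]ᵀ
Result: (-8, 0)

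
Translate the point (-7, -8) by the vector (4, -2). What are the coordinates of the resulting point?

Translation by (4, -2) (homogeneous matrix [[1, 0, 4], [0, 1, -2], [0, 0, 1]]):
x' = -7 + 4 = -3
y' = -8 + -2 = -10
Result: (-3, -10)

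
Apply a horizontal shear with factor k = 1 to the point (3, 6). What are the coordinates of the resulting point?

Shear matrix for horizontal shear with factor k = 1:
[[1, 1], [0, 1]]
Result: (3, 6) → (9, 6)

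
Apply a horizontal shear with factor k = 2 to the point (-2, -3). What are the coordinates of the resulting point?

Shear matrix for horizontal shear with factor k = 2:
[[1, 2], [0, 1]]
Result: (-2, -3) → (-8, -3)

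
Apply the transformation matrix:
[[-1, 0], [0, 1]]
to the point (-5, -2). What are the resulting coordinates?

Matrix multiplication:
[[-1, 0], [0, 1]] × [-5, -2]ᵀ
= [(-1)(-5) + (0)(-2), (0)(-5) + (1)(-2)]ᵀ
= [5, -2]ᵀ
Result: (5, -2)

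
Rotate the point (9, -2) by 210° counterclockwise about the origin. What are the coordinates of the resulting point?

Rotation matrix for 210°: [[cos 210°, -sin 210°], [sin 210°, cos 210°]] ≈ [[-0.866025, 0.500000], [-0.500000, -0.866025]]
[[-0.866025, 0.500000], [-0.500000, -0.866025]] × [9, -2]ᵀ ≈ [-8.7942, -2.7679]ᵀ
Result: (-8.7942, -2.7679)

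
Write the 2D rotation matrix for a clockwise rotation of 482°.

Rotation matrix formula: [[cos θ, -sin θ], [sin θ, cos θ]]
A clockwise rotation by 482° is equivalent to a counterclockwise rotation by -482°.
For θ = -482°:
cos(-482°) = -0.5299
sin(-482°) = -0.8480
Result: [[-0.5299, 0.8480], [-0.8480, -0.5299]]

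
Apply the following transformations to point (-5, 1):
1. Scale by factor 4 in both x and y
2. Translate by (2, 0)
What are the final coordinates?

Step 1: Scale (-5, 1) by 4 → (-20, 4)
Step 2: Translate by (2, 0) → (-18, 4)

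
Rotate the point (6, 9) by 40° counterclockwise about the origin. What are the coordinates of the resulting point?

Rotation matrix for 40°: [[cos 40°, -sin 40°], [sin 40°, cos 40°]] ≈ [[0.766044, -0.642788], [0.642788, 0.766044]]
[[0.766044, -0.642788], [0.642788, 0.766044]] × [6, 9]ᵀ ≈ [-1.1888, 10.7511]ᵀ
Result: (-1.1888, 10.7511)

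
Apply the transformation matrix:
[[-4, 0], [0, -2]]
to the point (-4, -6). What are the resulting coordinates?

Matrix multiplication:
[[-4, 0], [0, -2]] × [-4, -6]ᵀ
= [(-4)(-4) + (0)(-6), (0)(-4) + (-2)(-6)]ᵀ
= [16, 12]ᵀ
Result: (16, 12)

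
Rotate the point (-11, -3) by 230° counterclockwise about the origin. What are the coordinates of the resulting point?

Rotation matrix for 230°: [[cos 230°, -sin 230°], [sin 230°, cos 230°]] ≈ [[-0.642788, 0.766044], [-0.766044, -0.642788]]
[[-0.642788, 0.766044], [-0.766044, -0.642788]] × [-11, -3]ᵀ ≈ [4.7725, 10.3549]ᵀ
Result: (4.7725, 10.3549)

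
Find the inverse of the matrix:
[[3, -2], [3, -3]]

For [[a,b],[c,d]], inverse = (1/det)·[[d,-b],[-c,a]]
det = (3)(-3) - (-2)(3) = -9 - -6 = -3
Inverse = (1/-3)·[[-3, 2], [-3, 3]]
= [[1, -2/3], [1, -1]]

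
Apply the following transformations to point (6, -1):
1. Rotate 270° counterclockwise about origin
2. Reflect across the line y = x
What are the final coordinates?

Step 1: Rotate 270° → (-1, -6)
Step 2: Reflect across line y = x → (-6, -1)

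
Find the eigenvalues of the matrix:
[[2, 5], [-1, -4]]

Characteristic equation: det(A - λI) = 0
λ² - (trace)λ + (det) = 0
trace = 2 + -4 = -2, det = (2)(-4) - (5)(-1) = -3
λ² - (-2)λ + (-3) = 0
λ = (-2 ± √((-2)² - 4·(-3))) / 2 = (-2 ± √16) / 2
Solving: λ = -3, 1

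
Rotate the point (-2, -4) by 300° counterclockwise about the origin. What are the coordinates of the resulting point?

Rotation matrix for 300°: [[cos 300°, -sin 300°], [sin 300°, cos 300°]] ≈ [[0.500000, 0.866025], [-0.866025, 0.500000]]
[[0.500000, 0.866025], [-0.866025, 0.500000]] × [-2, -4]ᵀ ≈ [-4.4641, -0.2679]ᵀ
Result: (-4.4641, -0.2679)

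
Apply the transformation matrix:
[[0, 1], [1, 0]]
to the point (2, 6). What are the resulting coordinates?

Matrix multiplication:
[[0, 1], [1, 0]] × [2, 6]ᵀ
= [(0)(2) + (1)(6), (1)(2) + (0)(6)]ᵀ
= [6, 2]ᵀ
Result: (6, 2)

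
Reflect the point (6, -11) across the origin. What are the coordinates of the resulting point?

Reflection across origin: (6, -11) → (-6, 11)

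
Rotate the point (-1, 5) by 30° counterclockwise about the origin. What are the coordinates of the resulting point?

Rotation matrix for 30°: [[cos 30°, -sin 30°], [sin 30°, cos 30°]] ≈ [[0.866025, -0.500000], [0.500000, 0.866025]]
[[0.866025, -0.500000], [0.500000, 0.866025]] × [-1, 5]ᵀ ≈ [-3.3660, 3.8301]ᵀ
Result: (-3.3660, 3.8301)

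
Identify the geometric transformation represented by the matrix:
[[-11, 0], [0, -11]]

This matrix represents: uniform scaling by factor -11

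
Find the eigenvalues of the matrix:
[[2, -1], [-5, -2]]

Characteristic equation: det(A - λI) = 0
λ² - (trace)λ + (det) = 0
trace = 2 + -2 = 0, det = (2)(-2) - (-1)(-5) = -9
λ² - (0)λ + (-9) = 0
λ = (0 ± √((0)² - 4·(-9))) / 2 = (0 ± √36) / 2
Solving: λ = -3, 3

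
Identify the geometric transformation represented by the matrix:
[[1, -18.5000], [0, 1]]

This matrix represents: horizontal shear with factor -18.5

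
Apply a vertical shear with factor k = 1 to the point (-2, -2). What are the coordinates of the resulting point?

Shear matrix for vertical shear with factor k = 1:
[[1, 0], [1, 1]]
Result: (-2, -2) → (-2, -4)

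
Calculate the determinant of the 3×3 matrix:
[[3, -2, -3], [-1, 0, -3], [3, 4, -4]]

Expansion along first row:
det = 3·det([[0,-3],[4,-4]]) - -2·det([[-1,-3],[3,-4]]) + -3·det([[-1,0],[3,4]])
    = 3·(0·-4 - -3·4) - -2·(-1·-4 - -3·3) + -3·(-1·4 - 0·3)
    = 3·12 - -2·13 + -3·-4
    = 36 + 26 + 12 = 74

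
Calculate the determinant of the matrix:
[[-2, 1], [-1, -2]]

For a 2×2 matrix [[a, b], [c, d]], det = ad - bc
det = (-2)(-2) - (1)(-1) = 4 - -1 = 5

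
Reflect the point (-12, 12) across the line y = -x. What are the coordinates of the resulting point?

Reflection across line y = -x: (-12, 12) → (-12, 12)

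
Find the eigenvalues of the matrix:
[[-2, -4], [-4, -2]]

Characteristic equation: det(A - λI) = 0
λ² - (trace)λ + (det) = 0
trace = -2 + -2 = -4, det = (-2)(-2) - (-4)(-4) = -12
λ² - (-4)λ + (-12) = 0
λ = (-4 ± √((-4)² - 4·(-12))) / 2 = (-4 ± √64) / 2
Solving: λ = -6, 2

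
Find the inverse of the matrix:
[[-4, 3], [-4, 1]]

For [[a,b],[c,d]], inverse = (1/det)·[[d,-b],[-c,a]]
det = (-4)(1) - (3)(-4) = -4 - -12 = 8
Inverse = (1/8)·[[1, -3], [4, -4]]
= [[1/8, -3/8], [1/2, -1/2]]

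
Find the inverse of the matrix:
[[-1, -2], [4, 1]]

For [[a,b],[c,d]], inverse = (1/det)·[[d,-b],[-c,a]]
det = (-1)(1) - (-2)(4) = -1 - -8 = 7
Inverse = (1/7)·[[1, 2], [-4, -1]]
= [[1/7, 2/7], [-4/7, -1/7]]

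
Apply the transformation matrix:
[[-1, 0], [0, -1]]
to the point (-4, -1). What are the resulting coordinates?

Matrix multiplication:
[[-1, 0], [0, -1]] × [-4, -1]ᵀ
= [(-1)(-4) + (0)(-1), (0)(-4) + (-1)(-1)]ᵀ
= [4, 1]ᵀ
Result: (4, 1)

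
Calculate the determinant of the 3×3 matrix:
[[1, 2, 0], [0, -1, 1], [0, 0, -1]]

Expansion along first row:
det = 1·det([[-1,1],[0,-1]]) - 2·det([[0,1],[0,-1]]) + 0·det([[0,-1],[0,0]])
    = 1·(-1·-1 - 1·0) - 2·(0·-1 - 1·0) + 0·(0·0 - -1·0)
    = 1·1 - 2·0 + 0·0
    = 1 + 0 + 0 = 1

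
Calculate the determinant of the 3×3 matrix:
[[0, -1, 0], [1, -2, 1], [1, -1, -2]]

Expansion along first row:
det = 0·det([[-2,1],[-1,-2]]) - -1·det([[1,1],[1,-2]]) + 0·det([[1,-2],[1,-1]])
    = 0·(-2·-2 - 1·-1) - -1·(1·-2 - 1·1) + 0·(1·-1 - -2·1)
    = 0·5 - -1·-3 + 0·1
    = 0 + -3 + 0 = -3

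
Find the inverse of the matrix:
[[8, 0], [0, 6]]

For [[a,b],[c,d]], inverse = (1/det)·[[d,-b],[-c,a]]
det = (8)(6) - (0)(0) = 48 - 0 = 48
Inverse = (1/48)·[[6, 0], [0, 8]]
= [[1/8, 0], [0, 1/6]]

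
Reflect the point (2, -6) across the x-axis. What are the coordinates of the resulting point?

Reflection across x-axis: (2, -6) → (2, 6)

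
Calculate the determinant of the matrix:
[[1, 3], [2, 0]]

For a 2×2 matrix [[a, b], [c, d]], det = ad - bc
det = (1)(0) - (3)(2) = 0 - 6 = -6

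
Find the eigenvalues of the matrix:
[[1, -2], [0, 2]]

Characteristic equation: det(A - λI) = 0
λ² - (trace)λ + (det) = 0
trace = 1 + 2 = 3, det = (1)(2) - (-2)(0) = 2
λ² - (3)λ + (2) = 0
λ = (3 ± √((3)² - 4·(2))) / 2 = (3 ± √1) / 2
Solving: λ = 1, 2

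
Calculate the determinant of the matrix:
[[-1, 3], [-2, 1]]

For a 2×2 matrix [[a, b], [c, d]], det = ad - bc
det = (-1)(1) - (3)(-2) = -1 - -6 = 5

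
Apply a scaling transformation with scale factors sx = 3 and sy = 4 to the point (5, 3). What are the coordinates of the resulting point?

Scaling matrix:
[[3, 0], [0, 4]]
Result: (5 × 3, 3 × 4) = (15, 12)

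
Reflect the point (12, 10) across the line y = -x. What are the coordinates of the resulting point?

Reflection across line y = -x: (12, 10) → (-10, -12)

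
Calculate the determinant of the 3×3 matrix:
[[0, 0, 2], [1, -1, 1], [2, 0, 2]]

Expansion along first row:
det = 0·det([[-1,1],[0,2]]) - 0·det([[1,1],[2,2]]) + 2·det([[1,-1],[2,0]])
    = 0·(-1·2 - 1·0) - 0·(1·2 - 1·2) + 2·(1·0 - -1·2)
    = 0·-2 - 0·0 + 2·2
    = 0 + 0 + 4 = 4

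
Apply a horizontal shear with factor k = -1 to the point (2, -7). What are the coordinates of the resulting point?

Shear matrix for horizontal shear with factor k = -1:
[[1, -1], [0, 1]]
Result: (2, -7) → (9, -7)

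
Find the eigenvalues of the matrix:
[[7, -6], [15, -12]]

Characteristic equation: det(A - λI) = 0
λ² - (trace)λ + (det) = 0
trace = 7 + -12 = -5, det = (7)(-12) - (-6)(15) = 6
λ² - (-5)λ + (6) = 0
λ = (-5 ± √((-5)² - 4·(6))) / 2 = (-5 ± √1) / 2
Solving: λ = -3, -2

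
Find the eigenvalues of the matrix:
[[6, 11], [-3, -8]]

Characteristic equation: det(A - λI) = 0
λ² - (trace)λ + (det) = 0
trace = 6 + -8 = -2, det = (6)(-8) - (11)(-3) = -15
λ² - (-2)λ + (-15) = 0
λ = (-2 ± √((-2)² - 4·(-15))) / 2 = (-2 ± √64) / 2
Solving: λ = -5, 3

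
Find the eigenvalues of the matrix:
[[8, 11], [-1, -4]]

Characteristic equation: det(A - λI) = 0
λ² - (trace)λ + (det) = 0
trace = 8 + -4 = 4, det = (8)(-4) - (11)(-1) = -21
λ² - (4)λ + (-21) = 0
λ = (4 ± √((4)² - 4·(-21))) / 2 = (4 ± √100) / 2
Solving: λ = -3, 7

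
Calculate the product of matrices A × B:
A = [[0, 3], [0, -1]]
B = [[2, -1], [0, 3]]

Matrix multiplication:
C[0][0] = 0×2 + 3×0 = 0
C[0][1] = 0×-1 + 3×3 = 9
C[1][0] = 0×2 + -1×0 = 0
C[1][1] = 0×-1 + -1×3 = -3
Result: [[0, 9], [0, -3]]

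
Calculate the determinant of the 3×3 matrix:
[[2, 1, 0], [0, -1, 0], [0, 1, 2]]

Expansion along first row:
det = 2·det([[-1,0],[1,2]]) - 1·det([[0,0],[0,2]]) + 0·det([[0,-1],[0,1]])
    = 2·(-1·2 - 0·1) - 1·(0·2 - 0·0) + 0·(0·1 - -1·0)
    = 2·-2 - 1·0 + 0·0
    = -4 + 0 + 0 = -4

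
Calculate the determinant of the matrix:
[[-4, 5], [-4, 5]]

For a 2×2 matrix [[a, b], [c, d]], det = ad - bc
det = (-4)(5) - (5)(-4) = -20 - -20 = 0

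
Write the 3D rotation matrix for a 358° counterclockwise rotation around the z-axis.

Rotation matrix for counterclockwise 358° around z-axis:
cos(358°) = 0.9994, sin(358°) = -0.0349
Result: [[0.9994, 0.0349, 0], [-0.0349, 0.9994, 0], [0, 0, 1]]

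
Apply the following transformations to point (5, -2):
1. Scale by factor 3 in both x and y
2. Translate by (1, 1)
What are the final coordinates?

Step 1: Scale (5, -2) by 3 → (15, -6)
Step 2: Translate by (1, 1) → (16, -5)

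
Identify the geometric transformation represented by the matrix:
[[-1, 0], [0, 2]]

This matrix represents: non-uniform scaling by sx = -1, sy = 2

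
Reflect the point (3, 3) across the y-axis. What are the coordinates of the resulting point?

Reflection across y-axis: (3, 3) → (-3, 3)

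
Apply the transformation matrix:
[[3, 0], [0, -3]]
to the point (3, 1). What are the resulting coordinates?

Matrix multiplication:
[[3, 0], [0, -3]] × [3, 1]ᵀ
= [(3)(3) + (0)(1), (0)(3) + (-3)(1)]ᵀ
= [9, -3]ᵀ
Result: (9, -3)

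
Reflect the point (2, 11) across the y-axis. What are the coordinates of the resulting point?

Reflection across y-axis: (2, 11) → (-2, 11)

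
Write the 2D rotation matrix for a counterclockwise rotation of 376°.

Rotation matrix formula: [[cos θ, -sin θ], [sin θ, cos θ]]
For θ = 376°:
cos(376°) = 0.9613
sin(376°) = 0.2756
Result: [[0.9613, -0.2756], [0.2756, 0.9613]]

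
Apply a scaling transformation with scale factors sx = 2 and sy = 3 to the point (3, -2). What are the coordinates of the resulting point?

Scaling matrix:
[[2, 0], [0, 3]]
Result: (3 × 2, -2 × 3) = (6, -6)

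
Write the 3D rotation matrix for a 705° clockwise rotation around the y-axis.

Rotation matrix for clockwise 705° around y-axis:
A clockwise rotation by 705° is a counterclockwise rotation by -705°.
cos(-705°) = 0.9659, sin(-705°) = 0.2588
Result: [[0.9659, 0, 0.2588], [0, 1, 0], [-0.2588, 0, 0.9659]]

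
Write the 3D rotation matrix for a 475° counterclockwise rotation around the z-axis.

Rotation matrix for counterclockwise 475° around z-axis:
cos(475°) = -0.4226, sin(475°) = 0.9063
Result: [[-0.4226, -0.9063, 0], [0.9063, -0.4226, 0], [0, 0, 1]]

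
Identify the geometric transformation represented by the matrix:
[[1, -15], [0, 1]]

This matrix represents: horizontal shear with factor -15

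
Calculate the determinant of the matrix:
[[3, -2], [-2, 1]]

For a 2×2 matrix [[a, b], [c, d]], det = ad - bc
det = (3)(1) - (-2)(-2) = 3 - 4 = -1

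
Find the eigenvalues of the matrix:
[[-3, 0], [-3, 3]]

Characteristic equation: det(A - λI) = 0
λ² - (trace)λ + (det) = 0
trace = -3 + 3 = 0, det = (-3)(3) - (0)(-3) = -9
λ² - (0)λ + (-9) = 0
λ = (0 ± √((0)² - 4·(-9))) / 2 = (0 ± √36) / 2
Solving: λ = -3, 3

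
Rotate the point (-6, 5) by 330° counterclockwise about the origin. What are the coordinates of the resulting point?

Rotation matrix for 330°: [[cos 330°, -sin 330°], [sin 330°, cos 330°]] ≈ [[0.866025, 0.500000], [-0.500000, 0.866025]]
[[0.866025, 0.500000], [-0.500000, 0.866025]] × [-6, 5]ᵀ ≈ [-2.6962, 7.3301]ᵀ
Result: (-2.6962, 7.3301)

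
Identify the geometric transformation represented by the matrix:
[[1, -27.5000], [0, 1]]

This matrix represents: horizontal shear with factor -27.5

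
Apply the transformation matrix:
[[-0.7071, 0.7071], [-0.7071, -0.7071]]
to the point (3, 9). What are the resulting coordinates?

Matrix multiplication:
[[-0.7071, 0.7071], [-0.7071, -0.7071]] × [3, 9]ᵀ
= [(-0.7071)(3) + (0.7071)(9), (-0.7071)(3) + (-0.7071)(9)]ᵀ
= [4.2426, -8.4852]ᵀ
Result: (4.2426, -8.4852)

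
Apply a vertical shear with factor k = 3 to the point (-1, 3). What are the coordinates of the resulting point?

Shear matrix for vertical shear with factor k = 3:
[[1, 0], [3, 1]]
Result: (-1, 3) → (-1, 0)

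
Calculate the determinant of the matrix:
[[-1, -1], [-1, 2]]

For a 2×2 matrix [[a, b], [c, d]], det = ad - bc
det = (-1)(2) - (-1)(-1) = -2 - 1 = -3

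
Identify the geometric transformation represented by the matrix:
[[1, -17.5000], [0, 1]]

This matrix represents: horizontal shear with factor -17.5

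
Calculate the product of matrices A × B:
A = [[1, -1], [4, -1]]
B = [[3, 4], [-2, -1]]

Matrix multiplication:
C[0][0] = 1×3 + -1×-2 = 5
C[0][1] = 1×4 + -1×-1 = 5
C[1][0] = 4×3 + -1×-2 = 14
C[1][1] = 4×4 + -1×-1 = 17
Result: [[5, 5], [14, 17]]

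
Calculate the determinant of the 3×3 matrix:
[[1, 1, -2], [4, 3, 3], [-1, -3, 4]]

Expansion along first row:
det = 1·det([[3,3],[-3,4]]) - 1·det([[4,3],[-1,4]]) + -2·det([[4,3],[-1,-3]])
    = 1·(3·4 - 3·-3) - 1·(4·4 - 3·-1) + -2·(4·-3 - 3·-1)
    = 1·21 - 1·19 + -2·-9
    = 21 + -19 + 18 = 20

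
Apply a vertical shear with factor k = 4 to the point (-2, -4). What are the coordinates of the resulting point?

Shear matrix for vertical shear with factor k = 4:
[[1, 0], [4, 1]]
Result: (-2, -4) → (-2, -12)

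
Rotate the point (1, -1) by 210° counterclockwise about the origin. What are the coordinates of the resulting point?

Rotation matrix for 210°: [[cos 210°, -sin 210°], [sin 210°, cos 210°]] ≈ [[-0.866025, 0.500000], [-0.500000, -0.866025]]
[[-0.866025, 0.500000], [-0.500000, -0.866025]] × [1, -1]ᵀ ≈ [-1.3660, 0.3660]ᵀ
Result: (-1.3660, 0.3660)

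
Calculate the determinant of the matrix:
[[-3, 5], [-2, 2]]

For a 2×2 matrix [[a, b], [c, d]], det = ad - bc
det = (-3)(2) - (5)(-2) = -6 - -10 = 4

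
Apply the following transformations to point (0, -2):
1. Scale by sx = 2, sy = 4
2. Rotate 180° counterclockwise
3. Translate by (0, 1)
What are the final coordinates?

Step 1: Scale → (0, -8)
Step 2: Rotate 180° → (0, 8)
Step 3: Translate → (0, 9)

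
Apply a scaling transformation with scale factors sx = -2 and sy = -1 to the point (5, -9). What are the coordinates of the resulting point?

Scaling matrix:
[[-2, 0], [0, -1]]
Result: (5 × -2, -9 × -1) = (-10, 9)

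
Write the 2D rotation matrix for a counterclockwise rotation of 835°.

Rotation matrix formula: [[cos θ, -sin θ], [sin θ, cos θ]]
For θ = 835°:
cos(835°) = -0.4226
sin(835°) = 0.9063
Result: [[-0.4226, -0.9063], [0.9063, -0.4226]]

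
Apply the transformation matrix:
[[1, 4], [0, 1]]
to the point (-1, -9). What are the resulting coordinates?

Matrix multiplication:
[[1, 4], [0, 1]] × [-1, -9]ᵀ
= [(1)(-1) + (4)(-9), (0)(-1) + (1)(-9)]ᵀ
= [-37, -9]ᵀ
Result: (-37, -9)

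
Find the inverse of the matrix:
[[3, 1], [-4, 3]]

For [[a,b],[c,d]], inverse = (1/det)·[[d,-b],[-c,a]]
det = (3)(3) - (1)(-4) = 9 - -4 = 13
Inverse = (1/13)·[[3, -1], [4, 3]]
= [[3/13, -1/13], [4/13, 3/13]]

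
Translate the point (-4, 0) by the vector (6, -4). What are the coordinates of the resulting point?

Translation by (6, -4) (homogeneous matrix [[1, 0, 6], [0, 1, -4], [0, 0, 1]]):
x' = -4 + 6 = 2
y' = 0 + -4 = -4
Result: (2, -4)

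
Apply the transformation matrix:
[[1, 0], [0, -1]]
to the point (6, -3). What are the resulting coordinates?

Matrix multiplication:
[[1, 0], [0, -1]] × [6, -3]ᵀ
= [(1)(6) + (0)(-3), (0)(6) + (-1)(-3)]ᵀ
= [6, 3]ᵀ
Result: (6, 3)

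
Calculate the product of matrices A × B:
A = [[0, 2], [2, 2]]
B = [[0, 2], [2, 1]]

Matrix multiplication:
C[0][0] = 0×0 + 2×2 = 4
C[0][1] = 0×2 + 2×1 = 2
C[1][0] = 2×0 + 2×2 = 4
C[1][1] = 2×2 + 2×1 = 6
Result: [[4, 2], [4, 6]]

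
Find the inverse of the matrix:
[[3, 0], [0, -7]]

For [[a,b],[c,d]], inverse = (1/det)·[[d,-b],[-c,a]]
det = (3)(-7) - (0)(0) = -21 - 0 = -21
Inverse = (1/-21)·[[-7, 0], [0, 3]]
= [[1/3, 0], [0, -1/7]]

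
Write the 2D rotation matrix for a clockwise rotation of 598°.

Rotation matrix formula: [[cos θ, -sin θ], [sin θ, cos θ]]
A clockwise rotation by 598° is equivalent to a counterclockwise rotation by -598°.
For θ = -598°:
cos(-598°) = -0.5299
sin(-598°) = 0.8480
Result: [[-0.5299, -0.8480], [0.8480, -0.5299]]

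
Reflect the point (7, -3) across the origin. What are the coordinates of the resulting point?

Reflection across origin: (7, -3) → (-7, 3)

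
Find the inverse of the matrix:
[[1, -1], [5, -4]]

For [[a,b],[c,d]], inverse = (1/det)·[[d,-b],[-c,a]]
det = (1)(-4) - (-1)(5) = -4 - -5 = 1
Inverse = [[-4, 1], [-5, 1]]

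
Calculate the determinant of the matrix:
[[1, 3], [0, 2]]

For a 2×2 matrix [[a, b], [c, d]], det = ad - bc
det = (1)(2) - (3)(0) = 2 - 0 = 2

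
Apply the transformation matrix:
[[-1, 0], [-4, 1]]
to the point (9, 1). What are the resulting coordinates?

Matrix multiplication:
[[-1, 0], [-4, 1]] × [9, 1]ᵀ
= [(-1)(9) + (0)(1), (-4)(9) + (1)(1)]ᵀ
= [-9, -35]ᵀ
Result: (-9, -35)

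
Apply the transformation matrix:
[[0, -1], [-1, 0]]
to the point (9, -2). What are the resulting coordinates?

Matrix multiplication:
[[0, -1], [-1, 0]] × [9, -2]ᵀ
= [(0)(9) + (-1)(-2), (-1)(9) + (0)(-2)]ᵀ
= [2, -9]ᵀ
Result: (2, -9)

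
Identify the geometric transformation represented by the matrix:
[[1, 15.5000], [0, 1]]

This matrix represents: horizontal shear with factor 15.5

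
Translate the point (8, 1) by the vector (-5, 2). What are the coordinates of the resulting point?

Translation by (-5, 2) (homogeneous matrix [[1, 0, -5], [0, 1, 2], [0, 0, 1]]):
x' = 8 + -5 = 3
y' = 1 + 2 = 3
Result: (3, 3)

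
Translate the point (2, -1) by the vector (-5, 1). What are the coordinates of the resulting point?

Translation by (-5, 1) (homogeneous matrix [[1, 0, -5], [0, 1, 1], [0, 0, 1]]):
x' = 2 + -5 = -3
y' = -1 + 1 = 0
Result: (-3, 0)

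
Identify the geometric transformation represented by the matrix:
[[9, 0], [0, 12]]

This matrix represents: non-uniform scaling by sx = 9, sy = 12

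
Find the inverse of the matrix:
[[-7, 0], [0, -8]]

For [[a,b],[c,d]], inverse = (1/det)·[[d,-b],[-c,a]]
det = (-7)(-8) - (0)(0) = 56 - 0 = 56
Inverse = (1/56)·[[-8, 0], [0, -7]]
= [[-1/7, 0], [0, -1/8]]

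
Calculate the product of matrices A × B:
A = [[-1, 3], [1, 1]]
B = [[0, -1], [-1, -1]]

Matrix multiplication:
C[0][0] = -1×0 + 3×-1 = -3
C[0][1] = -1×-1 + 3×-1 = -2
C[1][0] = 1×0 + 1×-1 = -1
C[1][1] = 1×-1 + 1×-1 = -2
Result: [[-3, -2], [-1, -2]]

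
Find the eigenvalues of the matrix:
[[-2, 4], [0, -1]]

Characteristic equation: det(A - λI) = 0
λ² - (trace)λ + (det) = 0
trace = -2 + -1 = -3, det = (-2)(-1) - (4)(0) = 2
λ² - (-3)λ + (2) = 0
λ = (-3 ± √((-3)² - 4·(2))) / 2 = (-3 ± √1) / 2
Solving: λ = -2, -1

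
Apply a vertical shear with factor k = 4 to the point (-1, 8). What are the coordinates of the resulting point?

Shear matrix for vertical shear with factor k = 4:
[[1, 0], [4, 1]]
Result: (-1, 8) → (-1, 4)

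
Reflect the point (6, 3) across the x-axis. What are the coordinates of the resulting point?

Reflection across x-axis: (6, 3) → (6, -3)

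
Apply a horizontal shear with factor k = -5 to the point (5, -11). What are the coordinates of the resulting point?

Shear matrix for horizontal shear with factor k = -5:
[[1, -5], [0, 1]]
Result: (5, -11) → (60, -11)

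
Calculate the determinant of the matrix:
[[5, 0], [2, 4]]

For a 2×2 matrix [[a, b], [c, d]], det = ad - bc
det = (5)(4) - (0)(2) = 20 - 0 = 20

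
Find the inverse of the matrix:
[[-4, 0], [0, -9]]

For [[a,b],[c,d]], inverse = (1/det)·[[d,-b],[-c,a]]
det = (-4)(-9) - (0)(0) = 36 - 0 = 36
Inverse = (1/36)·[[-9, 0], [0, -4]]
= [[-1/4, 0], [0, -1/9]]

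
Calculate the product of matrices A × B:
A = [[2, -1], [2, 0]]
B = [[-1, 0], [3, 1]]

Matrix multiplication:
C[0][0] = 2×-1 + -1×3 = -5
C[0][1] = 2×0 + -1×1 = -1
C[1][0] = 2×-1 + 0×3 = -2
C[1][1] = 2×0 + 0×1 = 0
Result: [[-5, -1], [-2, 0]]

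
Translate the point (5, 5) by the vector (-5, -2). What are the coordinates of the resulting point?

Translation by (-5, -2) (homogeneous matrix [[1, 0, -5], [0, 1, -2], [0, 0, 1]]):
x' = 5 + -5 = 0
y' = 5 + -2 = 3
Result: (0, 3)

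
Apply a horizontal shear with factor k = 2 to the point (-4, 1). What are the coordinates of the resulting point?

Shear matrix for horizontal shear with factor k = 2:
[[1, 2], [0, 1]]
Result: (-4, 1) → (-2, 1)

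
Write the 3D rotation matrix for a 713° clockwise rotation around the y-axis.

Rotation matrix for clockwise 713° around y-axis:
A clockwise rotation by 713° is a counterclockwise rotation by -713°.
cos(-713°) = 0.9925, sin(-713°) = 0.1219
Result: [[0.9925, 0, 0.1219], [0, 1, 0], [-0.1219, 0, 0.9925]]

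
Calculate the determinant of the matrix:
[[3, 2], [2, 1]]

For a 2×2 matrix [[a, b], [c, d]], det = ad - bc
det = (3)(1) - (2)(2) = 3 - 4 = -1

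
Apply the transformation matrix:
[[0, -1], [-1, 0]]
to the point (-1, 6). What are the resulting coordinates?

Matrix multiplication:
[[0, -1], [-1, 0]] × [-1, 6]ᵀ
= [(0)(-1) + (-1)(6), (-1)(-1) + (0)(6)]ᵀ
= [-6, 1]ᵀ
Result: (-6, 1)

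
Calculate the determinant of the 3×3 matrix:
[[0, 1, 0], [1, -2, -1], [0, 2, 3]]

Expansion along first row:
det = 0·det([[-2,-1],[2,3]]) - 1·det([[1,-1],[0,3]]) + 0·det([[1,-2],[0,2]])
    = 0·(-2·3 - -1·2) - 1·(1·3 - -1·0) + 0·(1·2 - -2·0)
    = 0·-4 - 1·3 + 0·2
    = 0 + -3 + 0 = -3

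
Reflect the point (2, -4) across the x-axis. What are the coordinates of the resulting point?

Reflection across x-axis: (2, -4) → (2, 4)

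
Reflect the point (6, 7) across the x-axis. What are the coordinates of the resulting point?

Reflection across x-axis: (6, 7) → (6, -7)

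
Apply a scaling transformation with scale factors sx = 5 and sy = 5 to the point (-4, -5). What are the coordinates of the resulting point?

Scaling matrix:
[[5, 0], [0, 5]]
Result: (-4 × 5, -5 × 5) = (-20, -25)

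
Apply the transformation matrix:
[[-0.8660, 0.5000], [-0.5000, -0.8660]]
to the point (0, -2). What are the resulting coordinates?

Matrix multiplication:
[[-0.8660, 0.5000], [-0.5000, -0.8660]] × [0, -2]ᵀ
= [(-0.8660)(0) + (0.5000)(-2), (-0.5000)(0) + (-0.8660)(-2)]ᵀ
= [-1, 1.7320]ᵀ
Result: (-1, 1.7320)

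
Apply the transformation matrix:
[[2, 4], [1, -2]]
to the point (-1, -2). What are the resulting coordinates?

Matrix multiplication:
[[2, 4], [1, -2]] × [-1, -2]ᵀ
= [(2)(-1) + (4)(-2), (1)(-1) + (-2)(-2)]ᵀ
= [-10, 3]ᵀ
Result: (-10, 3)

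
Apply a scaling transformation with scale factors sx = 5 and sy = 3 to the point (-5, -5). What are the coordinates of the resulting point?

Scaling matrix:
[[5, 0], [0, 3]]
Result: (-5 × 5, -5 × 3) = (-25, -15)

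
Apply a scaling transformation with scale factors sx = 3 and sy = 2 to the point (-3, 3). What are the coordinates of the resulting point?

Scaling matrix:
[[3, 0], [0, 2]]
Result: (-3 × 3, 3 × 2) = (-9, 6)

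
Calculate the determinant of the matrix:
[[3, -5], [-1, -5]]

For a 2×2 matrix [[a, b], [c, d]], det = ad - bc
det = (3)(-5) - (-5)(-1) = -15 - 5 = -20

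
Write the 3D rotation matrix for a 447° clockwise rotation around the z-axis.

Rotation matrix for clockwise 447° around z-axis:
A clockwise rotation by 447° is a counterclockwise rotation by -447°.
cos(-447°) = 0.0523, sin(-447°) = -0.9986
Result: [[0.0523, 0.9986, 0], [-0.9986, 0.0523, 0], [0, 0, 1]]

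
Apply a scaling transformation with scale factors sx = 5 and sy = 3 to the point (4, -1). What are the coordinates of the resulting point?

Scaling matrix:
[[5, 0], [0, 3]]
Result: (4 × 5, -1 × 3) = (20, -3)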